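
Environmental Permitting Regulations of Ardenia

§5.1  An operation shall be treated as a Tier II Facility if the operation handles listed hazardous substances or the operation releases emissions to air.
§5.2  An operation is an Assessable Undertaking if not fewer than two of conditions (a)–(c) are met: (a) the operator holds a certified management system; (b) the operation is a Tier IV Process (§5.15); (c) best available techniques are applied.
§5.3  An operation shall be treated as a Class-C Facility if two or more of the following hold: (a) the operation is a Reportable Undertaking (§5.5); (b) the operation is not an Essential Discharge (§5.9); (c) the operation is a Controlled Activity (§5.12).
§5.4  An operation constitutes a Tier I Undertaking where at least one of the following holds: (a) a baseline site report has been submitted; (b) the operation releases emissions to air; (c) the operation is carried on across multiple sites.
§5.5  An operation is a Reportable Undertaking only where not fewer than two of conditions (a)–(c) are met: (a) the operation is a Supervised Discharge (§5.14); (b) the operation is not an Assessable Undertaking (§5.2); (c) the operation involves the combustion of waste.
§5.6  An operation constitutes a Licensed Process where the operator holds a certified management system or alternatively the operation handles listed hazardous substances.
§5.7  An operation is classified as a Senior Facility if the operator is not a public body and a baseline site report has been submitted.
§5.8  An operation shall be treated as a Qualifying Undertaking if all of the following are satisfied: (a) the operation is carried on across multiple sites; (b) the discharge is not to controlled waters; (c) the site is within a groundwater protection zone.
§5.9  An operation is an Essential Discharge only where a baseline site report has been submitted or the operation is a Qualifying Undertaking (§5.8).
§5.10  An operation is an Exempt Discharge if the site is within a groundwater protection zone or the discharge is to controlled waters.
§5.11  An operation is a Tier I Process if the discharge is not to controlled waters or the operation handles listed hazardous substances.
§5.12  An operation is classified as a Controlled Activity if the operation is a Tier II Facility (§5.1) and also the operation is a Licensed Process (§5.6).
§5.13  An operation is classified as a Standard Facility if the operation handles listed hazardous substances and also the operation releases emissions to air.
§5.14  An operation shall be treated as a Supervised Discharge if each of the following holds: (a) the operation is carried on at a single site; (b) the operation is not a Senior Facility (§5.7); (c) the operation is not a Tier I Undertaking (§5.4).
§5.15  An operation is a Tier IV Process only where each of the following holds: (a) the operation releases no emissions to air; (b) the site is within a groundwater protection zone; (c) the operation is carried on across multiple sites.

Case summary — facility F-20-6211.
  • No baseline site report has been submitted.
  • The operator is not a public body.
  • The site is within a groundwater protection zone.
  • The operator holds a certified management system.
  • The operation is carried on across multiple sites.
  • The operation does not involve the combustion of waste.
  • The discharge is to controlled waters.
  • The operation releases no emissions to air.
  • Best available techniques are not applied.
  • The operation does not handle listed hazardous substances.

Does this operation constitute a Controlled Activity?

§5.1 — Tier II Facility: [the operation handles listed hazardous substances? no] OR [the operation releases emissions to air? no] → not satisfied.
§5.6 — Licensed Process: [the operator holds a certified management system? yes] OR [the operation handles listed hazardous substances? no] → satisfied.
§5.12 — Controlled Activity: [Tier II Facility (§5.1)? no] AND [Licensed Process (§5.6)? yes] → not satisfied.

No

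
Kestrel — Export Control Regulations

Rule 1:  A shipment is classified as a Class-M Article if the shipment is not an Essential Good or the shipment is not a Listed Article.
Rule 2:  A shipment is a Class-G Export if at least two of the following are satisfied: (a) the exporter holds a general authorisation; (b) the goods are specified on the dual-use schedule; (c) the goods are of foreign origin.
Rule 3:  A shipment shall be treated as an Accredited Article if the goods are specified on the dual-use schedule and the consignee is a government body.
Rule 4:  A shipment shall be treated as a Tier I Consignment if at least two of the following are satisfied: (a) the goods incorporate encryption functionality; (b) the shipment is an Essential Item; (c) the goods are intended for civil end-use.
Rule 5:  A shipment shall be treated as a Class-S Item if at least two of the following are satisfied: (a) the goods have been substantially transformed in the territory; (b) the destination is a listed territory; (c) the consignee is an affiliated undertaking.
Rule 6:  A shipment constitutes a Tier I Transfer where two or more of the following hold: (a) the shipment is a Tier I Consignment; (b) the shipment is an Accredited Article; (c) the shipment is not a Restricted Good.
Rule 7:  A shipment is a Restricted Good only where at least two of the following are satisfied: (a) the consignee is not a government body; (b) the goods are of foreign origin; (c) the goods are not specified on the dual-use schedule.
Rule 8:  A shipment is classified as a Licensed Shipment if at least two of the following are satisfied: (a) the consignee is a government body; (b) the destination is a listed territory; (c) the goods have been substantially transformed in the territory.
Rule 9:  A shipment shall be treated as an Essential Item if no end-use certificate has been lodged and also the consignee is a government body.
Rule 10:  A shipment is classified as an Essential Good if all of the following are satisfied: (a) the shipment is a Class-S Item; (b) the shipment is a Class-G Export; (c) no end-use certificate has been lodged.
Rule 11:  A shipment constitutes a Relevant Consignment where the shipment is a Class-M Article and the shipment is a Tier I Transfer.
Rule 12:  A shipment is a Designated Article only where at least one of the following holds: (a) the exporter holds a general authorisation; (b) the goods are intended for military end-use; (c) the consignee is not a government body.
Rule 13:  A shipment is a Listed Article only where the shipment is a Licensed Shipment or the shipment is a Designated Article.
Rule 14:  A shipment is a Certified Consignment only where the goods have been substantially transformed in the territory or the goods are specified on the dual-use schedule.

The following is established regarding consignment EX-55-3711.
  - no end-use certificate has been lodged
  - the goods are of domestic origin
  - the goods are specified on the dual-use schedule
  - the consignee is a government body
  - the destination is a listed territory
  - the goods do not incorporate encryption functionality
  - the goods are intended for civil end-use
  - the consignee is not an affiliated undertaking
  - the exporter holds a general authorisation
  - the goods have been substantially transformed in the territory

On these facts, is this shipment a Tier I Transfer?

rule 9 — Essential Item: [no end-use certificate has been lodged? yes] AND [the consignee is a government body? yes] → satisfied.
rule 4 — Tier I Consignment: the goods incorporate encryption functionality? no; Essential Item (rule 9)? yes; the goods are intended for civil end-use? yes — 2 of 3 hold (need ≥2) → satisfied.
rule 3 — Accredited Article: [the goods are specified on the dual-use schedule? yes] AND [the consignee is a government body? yes] → satisfied.
rule 7 — Restricted Good: the consignee is not a government body? no; the goods are of foreign origin? no; the goods are not specified on the dual-use schedule? no — 0 of 3 hold (need ≥2) → not satisfied.
rule 6 — Tier I Transfer: Tier I Consignment (rule 4)? yes; Accredited Article (rule 3)? yes; not a Restricted Good (rule 7)? yes — 3 of 3 hold (need ≥2) → satisfied.

Yes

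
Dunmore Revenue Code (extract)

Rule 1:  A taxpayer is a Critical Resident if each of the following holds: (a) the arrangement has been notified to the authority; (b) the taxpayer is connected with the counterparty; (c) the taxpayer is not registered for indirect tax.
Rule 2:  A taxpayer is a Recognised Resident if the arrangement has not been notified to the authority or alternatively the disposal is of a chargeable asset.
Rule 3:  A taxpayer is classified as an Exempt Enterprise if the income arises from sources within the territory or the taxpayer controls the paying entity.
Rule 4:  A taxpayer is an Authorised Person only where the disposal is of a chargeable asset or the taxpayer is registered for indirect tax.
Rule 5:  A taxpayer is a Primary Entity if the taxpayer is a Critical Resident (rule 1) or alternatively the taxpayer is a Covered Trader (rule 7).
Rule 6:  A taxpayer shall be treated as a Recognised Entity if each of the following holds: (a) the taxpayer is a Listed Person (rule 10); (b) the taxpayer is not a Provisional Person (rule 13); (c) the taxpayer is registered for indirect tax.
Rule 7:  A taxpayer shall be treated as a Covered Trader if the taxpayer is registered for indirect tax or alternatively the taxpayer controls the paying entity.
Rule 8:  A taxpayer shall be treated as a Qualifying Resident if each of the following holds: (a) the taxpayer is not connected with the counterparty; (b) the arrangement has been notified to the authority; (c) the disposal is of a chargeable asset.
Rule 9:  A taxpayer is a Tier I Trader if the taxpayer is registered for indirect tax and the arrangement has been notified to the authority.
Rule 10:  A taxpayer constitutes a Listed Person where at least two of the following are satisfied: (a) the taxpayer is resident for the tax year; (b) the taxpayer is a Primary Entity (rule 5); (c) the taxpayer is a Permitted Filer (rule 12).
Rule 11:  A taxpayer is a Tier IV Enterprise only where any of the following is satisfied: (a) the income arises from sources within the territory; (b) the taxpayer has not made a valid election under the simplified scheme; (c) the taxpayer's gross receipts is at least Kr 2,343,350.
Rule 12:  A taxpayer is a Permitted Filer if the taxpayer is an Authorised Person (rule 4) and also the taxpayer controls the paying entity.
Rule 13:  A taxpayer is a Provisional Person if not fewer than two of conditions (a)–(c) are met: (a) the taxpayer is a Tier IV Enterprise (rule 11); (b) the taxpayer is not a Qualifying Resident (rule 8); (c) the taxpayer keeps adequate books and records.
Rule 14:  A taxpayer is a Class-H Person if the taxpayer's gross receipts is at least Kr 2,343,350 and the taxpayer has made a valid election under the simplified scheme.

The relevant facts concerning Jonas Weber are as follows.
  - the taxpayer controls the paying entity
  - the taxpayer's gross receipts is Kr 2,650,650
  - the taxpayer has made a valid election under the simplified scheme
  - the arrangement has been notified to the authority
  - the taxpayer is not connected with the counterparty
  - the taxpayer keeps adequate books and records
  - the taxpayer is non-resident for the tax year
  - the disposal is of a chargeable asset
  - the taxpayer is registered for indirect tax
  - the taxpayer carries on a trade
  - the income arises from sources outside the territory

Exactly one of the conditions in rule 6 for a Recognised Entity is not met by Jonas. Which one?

Provisional Person

rule 1 — Critical Resident: [the arrangement has been notified to the authority? yes] AND [the taxpayer is connected with the counterparty? no] AND [the taxpayer is not registered for indirect tax? no] → not satisfied.
rule 7 — Covered Trader: [the taxpayer is registered for indirect tax? yes] OR [the taxpayer controls the paying entity? yes] → satisfied.
rule 5 — Primary Entity: [Critical Resident (rule 1)? no] OR [Covered Trader (rule 7)? yes] → satisfied.
rule 4 — Authorised Person: [the disposal is of a chargeable asset? yes] OR [the taxpayer is registered for indirect tax? yes] → satisfied.
rule 12 — Permitted Filer: [Authorised Person (rule 4)? yes] AND [the taxpayer controls the paying entity? yes] → satisfied.
rule 10 — Listed Person: the taxpayer is resident for the tax year? no; Primary Entity (rule 5)? yes; Permitted Filer (rule 12)? yes — 2 of 3 hold (need ≥2) → satisfied.
rule 11 — Tier IV Enterprise: [the income arises from sources within the territory? no] OR [the taxpayer has not made a valid election under the simplified scheme? no] OR [taxpayer's gross receipts: Kr 2,650,650 ≥ Kr 2,343,350? yes] → satisfied.
rule 8 — Qualifying Resident: [the taxpayer is not connected with the counterparty? yes] AND [the arrangement has been notified to the authority? yes] AND [the disposal is of a chargeable asset? yes] → satisfied.
rule 13 — Provisional Person: Tier IV Enterprise (rule 11)? yes; not a Qualifying Resident (rule 8)? no; the taxpayer keeps adequate books and records? yes — 2 of 3 hold (need ≥2) → satisfied.
rule 6 — Recognised Entity: [Listed Person (rule 10)? yes] AND [not a Provisional Person (rule 13)? no] AND [the taxpayer is registered for indirect tax? yes] → not satisfied.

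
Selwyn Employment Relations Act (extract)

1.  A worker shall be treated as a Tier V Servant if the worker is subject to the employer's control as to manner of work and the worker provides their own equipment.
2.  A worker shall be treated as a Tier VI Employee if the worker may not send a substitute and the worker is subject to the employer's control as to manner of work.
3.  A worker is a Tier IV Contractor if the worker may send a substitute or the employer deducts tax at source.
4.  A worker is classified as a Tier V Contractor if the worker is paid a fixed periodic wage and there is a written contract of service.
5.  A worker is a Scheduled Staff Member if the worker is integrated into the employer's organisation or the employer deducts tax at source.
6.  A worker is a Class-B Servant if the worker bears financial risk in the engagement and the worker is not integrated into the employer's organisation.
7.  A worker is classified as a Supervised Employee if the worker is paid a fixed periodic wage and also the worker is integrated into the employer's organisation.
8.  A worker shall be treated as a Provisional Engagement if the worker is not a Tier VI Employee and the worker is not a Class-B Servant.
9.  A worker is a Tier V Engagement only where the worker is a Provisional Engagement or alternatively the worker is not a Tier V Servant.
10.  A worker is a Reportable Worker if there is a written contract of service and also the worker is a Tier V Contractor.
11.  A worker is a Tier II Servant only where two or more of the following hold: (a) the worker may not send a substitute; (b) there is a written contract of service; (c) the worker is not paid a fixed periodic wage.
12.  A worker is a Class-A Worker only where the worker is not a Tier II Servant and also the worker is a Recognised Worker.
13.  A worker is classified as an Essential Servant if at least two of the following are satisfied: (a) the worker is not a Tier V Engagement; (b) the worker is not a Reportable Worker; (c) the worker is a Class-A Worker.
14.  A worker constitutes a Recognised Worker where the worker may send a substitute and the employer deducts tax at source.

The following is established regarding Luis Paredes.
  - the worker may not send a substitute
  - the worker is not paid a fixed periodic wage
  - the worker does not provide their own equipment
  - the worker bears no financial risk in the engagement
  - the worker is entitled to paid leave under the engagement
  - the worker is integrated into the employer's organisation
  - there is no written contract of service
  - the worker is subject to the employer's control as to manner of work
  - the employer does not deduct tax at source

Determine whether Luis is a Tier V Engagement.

Under paragraph 2: the worker may not send a substitute? yes; and the worker is subject to the employer's control as to manner of work? yes. So the worker is a Tier VI Employee.
Under paragraph 6: the worker bears financial risk in the engagement? no; and the worker is not integrated into the employer's organisation? no. So the worker is not a Class-B Servant.
Under paragraph 8: not a Tier VI Employee (paragraph 2)? no; and not a Class-B Servant (paragraph 6)? yes. So the worker is not a Provisional Engagement.
Under paragraph 1: the worker is subject to the employer's control as to manner of work? yes; and the worker provides their own equipment? no. So the worker is not a Tier V Servant.
Under paragraph 9: Provisional Engagement (paragraph 8)? no; or not a Tier V Servant (paragraph 1)? yes. So the worker is a Tier V Engagement.

Yes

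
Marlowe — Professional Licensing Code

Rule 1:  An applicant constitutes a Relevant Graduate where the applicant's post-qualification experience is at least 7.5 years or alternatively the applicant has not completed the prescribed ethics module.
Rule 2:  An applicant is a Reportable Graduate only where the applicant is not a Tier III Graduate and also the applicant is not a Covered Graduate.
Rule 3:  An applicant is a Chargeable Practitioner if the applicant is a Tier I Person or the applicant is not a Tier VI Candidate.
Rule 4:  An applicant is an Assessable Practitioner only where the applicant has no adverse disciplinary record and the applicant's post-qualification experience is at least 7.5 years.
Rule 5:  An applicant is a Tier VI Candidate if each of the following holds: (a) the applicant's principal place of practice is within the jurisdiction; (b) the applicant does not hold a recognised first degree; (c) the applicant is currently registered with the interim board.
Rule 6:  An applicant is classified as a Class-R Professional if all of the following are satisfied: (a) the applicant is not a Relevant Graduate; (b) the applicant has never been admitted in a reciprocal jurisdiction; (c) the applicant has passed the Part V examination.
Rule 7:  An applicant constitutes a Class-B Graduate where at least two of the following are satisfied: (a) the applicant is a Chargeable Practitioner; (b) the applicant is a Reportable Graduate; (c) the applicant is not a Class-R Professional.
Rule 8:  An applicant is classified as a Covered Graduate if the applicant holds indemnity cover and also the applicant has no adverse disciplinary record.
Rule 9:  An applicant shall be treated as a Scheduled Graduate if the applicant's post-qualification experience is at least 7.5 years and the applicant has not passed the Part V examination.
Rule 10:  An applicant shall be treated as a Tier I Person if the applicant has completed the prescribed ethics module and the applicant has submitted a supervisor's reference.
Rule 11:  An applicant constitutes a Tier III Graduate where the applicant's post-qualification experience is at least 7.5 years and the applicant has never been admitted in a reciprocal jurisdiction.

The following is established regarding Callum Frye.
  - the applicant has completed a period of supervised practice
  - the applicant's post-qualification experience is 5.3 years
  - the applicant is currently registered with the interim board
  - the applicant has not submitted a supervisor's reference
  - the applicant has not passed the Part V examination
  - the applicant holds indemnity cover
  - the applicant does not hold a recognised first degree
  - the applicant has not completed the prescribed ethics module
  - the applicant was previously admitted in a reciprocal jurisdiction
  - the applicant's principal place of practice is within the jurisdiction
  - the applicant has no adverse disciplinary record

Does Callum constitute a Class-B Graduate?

rule 10 — Tier I Person: [the applicant has completed the prescribed ethics module? no] AND [the applicant has submitted a supervisor's reference? no] → not satisfied.
rule 5 — Tier VI Candidate: [the applicant's principal place of practice is within the jurisdiction? yes] AND [the applicant does not hold a recognised first degree? yes] AND [the applicant is currently registered with the interim board? yes] → satisfied.
rule 3 — Chargeable Practitioner: [Tier I Person (rule 10)? no] OR [not a Tier VI Candidate (rule 5)? no] → not satisfied.
rule 11 — Tier III Graduate: [applicant's post-qualification experience: 5.3 years ≥ 7.5 years? no] AND [the applicant has never been admitted in a reciprocal jurisdiction? no] → not satisfied.
rule 8 — Covered Graduate: [the applicant holds indemnity cover? yes] AND [the applicant has no adverse disciplinary record? yes] → satisfied.
rule 2 — Reportable Graduate: [not a Tier III Graduate (rule 11)? yes] AND [not a Covered Graduate (rule 8)? no] → not satisfied.
rule 1 — Relevant Graduate: [applicant's post-qualification experience: 5.3 years ≥ 7.5 years? no] OR [the applicant has not completed the prescribed ethics module? yes] → satisfied.
rule 6 — Class-R Professional: [not a Relevant Graduate (rule 1)? no] AND [the applicant has never been admitted in a reciprocal jurisdiction? no] AND [the applicant has passed the Part V examination? no] → not satisfied.
rule 7 — Class-B Graduate: Chargeable Practitioner (rule 3)? no; Reportable Graduate (rule 2)? no; not a Class-R Professional (rule 6)? yes — 1 of 3 hold (need ≥2) → not satisfied.

No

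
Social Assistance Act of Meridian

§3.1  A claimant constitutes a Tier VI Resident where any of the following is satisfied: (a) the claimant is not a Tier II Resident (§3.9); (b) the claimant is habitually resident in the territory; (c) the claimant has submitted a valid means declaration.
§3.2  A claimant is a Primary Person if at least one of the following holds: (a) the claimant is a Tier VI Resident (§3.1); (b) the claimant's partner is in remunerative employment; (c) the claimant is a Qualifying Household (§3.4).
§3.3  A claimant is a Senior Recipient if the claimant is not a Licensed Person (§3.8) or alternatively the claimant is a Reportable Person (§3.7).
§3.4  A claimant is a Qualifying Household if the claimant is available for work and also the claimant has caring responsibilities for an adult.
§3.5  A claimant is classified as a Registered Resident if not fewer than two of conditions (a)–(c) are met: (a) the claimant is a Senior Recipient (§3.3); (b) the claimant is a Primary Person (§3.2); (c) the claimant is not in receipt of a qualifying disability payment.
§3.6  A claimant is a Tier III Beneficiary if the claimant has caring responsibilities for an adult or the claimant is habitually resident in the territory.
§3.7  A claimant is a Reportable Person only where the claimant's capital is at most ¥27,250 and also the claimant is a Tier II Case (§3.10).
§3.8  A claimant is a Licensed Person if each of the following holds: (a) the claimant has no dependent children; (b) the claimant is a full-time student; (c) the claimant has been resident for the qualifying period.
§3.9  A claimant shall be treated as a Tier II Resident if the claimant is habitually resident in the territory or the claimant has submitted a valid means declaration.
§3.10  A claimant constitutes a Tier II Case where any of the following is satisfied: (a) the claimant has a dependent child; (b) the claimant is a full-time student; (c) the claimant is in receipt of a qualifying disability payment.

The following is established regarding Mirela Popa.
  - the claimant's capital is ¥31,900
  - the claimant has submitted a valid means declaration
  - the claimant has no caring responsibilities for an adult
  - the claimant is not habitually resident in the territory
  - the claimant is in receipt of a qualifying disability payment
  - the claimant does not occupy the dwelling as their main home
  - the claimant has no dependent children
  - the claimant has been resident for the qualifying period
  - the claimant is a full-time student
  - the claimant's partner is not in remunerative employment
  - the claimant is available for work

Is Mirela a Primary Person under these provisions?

Yes

Under §3.9: the claimant is habitually resident in the territory? no; or the claimant has submitted a valid means declaration? yes. So the claimant is a Tier II Resident.
Under §3.1: not a Tier II Resident (§3.9)? no; or the claimant is habitually resident in the territory? no; or the claimant has submitted a valid means declaration? yes. So the claimant is a Tier VI Resident.
Under §3.4: the claimant is available for work? yes; and the claimant has caring responsibilities for an adult? no. So the claimant is not a Qualifying Household.
Under §3.2: Tier VI Resident (§3.1)? yes; or the claimant's partner is in remunerative employment? no; or Qualifying Household (§3.4)? no. So the claimant is a Primary Person.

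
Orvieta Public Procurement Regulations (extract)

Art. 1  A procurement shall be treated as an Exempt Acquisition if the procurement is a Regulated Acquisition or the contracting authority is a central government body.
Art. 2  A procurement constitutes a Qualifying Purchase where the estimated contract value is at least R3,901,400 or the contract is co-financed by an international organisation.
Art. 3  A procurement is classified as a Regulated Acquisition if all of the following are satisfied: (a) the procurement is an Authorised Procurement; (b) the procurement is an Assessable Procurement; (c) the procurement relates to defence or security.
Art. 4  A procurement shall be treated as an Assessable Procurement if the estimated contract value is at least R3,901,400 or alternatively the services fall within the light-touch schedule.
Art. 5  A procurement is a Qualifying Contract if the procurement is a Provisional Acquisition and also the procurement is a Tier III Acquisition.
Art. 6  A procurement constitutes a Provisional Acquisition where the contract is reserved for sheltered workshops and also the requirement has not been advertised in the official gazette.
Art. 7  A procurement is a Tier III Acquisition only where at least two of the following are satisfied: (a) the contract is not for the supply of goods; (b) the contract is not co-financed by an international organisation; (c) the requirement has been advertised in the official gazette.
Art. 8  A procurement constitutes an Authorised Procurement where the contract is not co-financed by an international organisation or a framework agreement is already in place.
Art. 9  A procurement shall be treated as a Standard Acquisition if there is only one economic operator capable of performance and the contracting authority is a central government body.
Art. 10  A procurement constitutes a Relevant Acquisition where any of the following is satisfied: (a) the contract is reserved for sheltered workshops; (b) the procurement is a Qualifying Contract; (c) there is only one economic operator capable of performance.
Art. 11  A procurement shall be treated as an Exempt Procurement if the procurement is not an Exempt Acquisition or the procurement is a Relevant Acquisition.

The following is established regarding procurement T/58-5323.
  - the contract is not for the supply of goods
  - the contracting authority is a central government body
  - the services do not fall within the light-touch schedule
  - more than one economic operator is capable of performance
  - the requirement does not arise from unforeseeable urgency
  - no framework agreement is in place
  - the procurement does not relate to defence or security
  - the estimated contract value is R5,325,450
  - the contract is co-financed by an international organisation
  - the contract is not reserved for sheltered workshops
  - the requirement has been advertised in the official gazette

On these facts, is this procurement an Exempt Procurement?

No

Under article 8: the contract is not co-financed by an international organisation? no; or a framework agreement is already in place? no. So the procurement is not an Authorised Procurement.
Under article 4: estimated contract value: R5,325,450 ≥ R3,901,400? yes; or the services fall within the light-touch schedule? no. So the procurement is an Assessable Procurement.
Under article 3: Authorised Procurement (article 8)? no; and Assessable Procurement (article 4)? yes; and the procurement relates to defence or security? no. So the procurement is not a Regulated Acquisition.
Under article 1: Regulated Acquisition (article 3)? no; or the contracting authority is a central government body? yes. So the procurement is an Exempt Acquisition.
Under article 6: the contract is reserved for sheltered workshops? no; and the requirement has not been advertised in the official gazette? no. So the procurement is not a Provisional Acquisition.
Under article 7: the contract is not for the supply of goods? yes; the contract is not co-financed by an international organisation? no; the requirement has been advertised in the official gazette? yes — 2 of 3 hold (need ≥2) → satisfied.
Under article 5: Provisional Acquisition (article 6)? no; and Tier III Acquisition (article 7)? yes. So the procurement is not a Qualifying Contract.
Under article 10: the contract is reserved for sheltered workshops? no; or Qualifying Contract (article 5)? no; or there is only one economic operator capable of performance? no. So the procurement is not a Relevant Acquisition.
Under article 11: not an Exempt Acquisition (article 1)? no; or Relevant Acquisition (article 10)? no. So the procurement is not an Exempt Procurement.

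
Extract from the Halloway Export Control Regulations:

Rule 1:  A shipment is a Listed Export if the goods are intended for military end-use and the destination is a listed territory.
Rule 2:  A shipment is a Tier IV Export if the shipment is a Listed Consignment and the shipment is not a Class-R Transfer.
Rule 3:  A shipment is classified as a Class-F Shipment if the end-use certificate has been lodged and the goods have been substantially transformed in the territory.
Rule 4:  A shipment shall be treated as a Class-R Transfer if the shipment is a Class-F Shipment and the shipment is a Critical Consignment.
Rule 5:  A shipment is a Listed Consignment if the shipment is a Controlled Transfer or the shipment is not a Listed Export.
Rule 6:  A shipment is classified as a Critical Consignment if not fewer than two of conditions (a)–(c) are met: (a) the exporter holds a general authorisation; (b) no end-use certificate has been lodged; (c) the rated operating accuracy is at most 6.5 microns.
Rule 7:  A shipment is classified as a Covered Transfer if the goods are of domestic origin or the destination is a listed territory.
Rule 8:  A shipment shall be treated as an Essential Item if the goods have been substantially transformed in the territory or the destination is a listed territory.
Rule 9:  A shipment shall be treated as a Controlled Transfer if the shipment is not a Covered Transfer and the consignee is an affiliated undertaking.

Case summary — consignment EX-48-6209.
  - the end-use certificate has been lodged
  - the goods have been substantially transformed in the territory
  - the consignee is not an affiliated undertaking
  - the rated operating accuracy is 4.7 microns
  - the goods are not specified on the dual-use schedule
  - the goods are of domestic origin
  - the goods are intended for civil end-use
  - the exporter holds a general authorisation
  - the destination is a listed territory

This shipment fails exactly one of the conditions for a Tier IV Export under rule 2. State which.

rule 7 — Covered Transfer: [the goods are of domestic origin? yes] OR [the destination is a listed territory? yes] → satisfied.
rule 9 — Controlled Transfer: [not a Covered Transfer (rule 7)? no] AND [the consignee is an affiliated undertaking? no] → not satisfied.
rule 1 — Listed Export: [the goods are intended for military end-use? no] AND [the destination is a listed territory? yes] → not satisfied.
rule 5 — Listed Consignment: [Controlled Transfer (rule 9)? no] OR [not a Listed Export (rule 1)? yes] → satisfied.
rule 3 — Class-F Shipment: [the end-use certificate has been lodged? yes] AND [the goods have been substantially transformed in the territory? yes] → satisfied.
rule 6 — Critical Consignment: the exporter holds a general authorisation? yes; no end-use certificate has been lodged? no; rated operating accuracy: 4.7 microns ≤ 6.5 microns? yes — 2 of 3 hold (need ≥2) → satisfied.
rule 4 — Class-R Transfer: [Class-F Shipment (rule 3)? yes] AND [Critical Consignment (rule 6)? yes] → satisfied.
rule 2 — Tier IV Export: [Listed Consignment (rule 5)? yes] AND [not a Class-R Transfer (rule 4)? no] → not satisfied.

Class-R Transfer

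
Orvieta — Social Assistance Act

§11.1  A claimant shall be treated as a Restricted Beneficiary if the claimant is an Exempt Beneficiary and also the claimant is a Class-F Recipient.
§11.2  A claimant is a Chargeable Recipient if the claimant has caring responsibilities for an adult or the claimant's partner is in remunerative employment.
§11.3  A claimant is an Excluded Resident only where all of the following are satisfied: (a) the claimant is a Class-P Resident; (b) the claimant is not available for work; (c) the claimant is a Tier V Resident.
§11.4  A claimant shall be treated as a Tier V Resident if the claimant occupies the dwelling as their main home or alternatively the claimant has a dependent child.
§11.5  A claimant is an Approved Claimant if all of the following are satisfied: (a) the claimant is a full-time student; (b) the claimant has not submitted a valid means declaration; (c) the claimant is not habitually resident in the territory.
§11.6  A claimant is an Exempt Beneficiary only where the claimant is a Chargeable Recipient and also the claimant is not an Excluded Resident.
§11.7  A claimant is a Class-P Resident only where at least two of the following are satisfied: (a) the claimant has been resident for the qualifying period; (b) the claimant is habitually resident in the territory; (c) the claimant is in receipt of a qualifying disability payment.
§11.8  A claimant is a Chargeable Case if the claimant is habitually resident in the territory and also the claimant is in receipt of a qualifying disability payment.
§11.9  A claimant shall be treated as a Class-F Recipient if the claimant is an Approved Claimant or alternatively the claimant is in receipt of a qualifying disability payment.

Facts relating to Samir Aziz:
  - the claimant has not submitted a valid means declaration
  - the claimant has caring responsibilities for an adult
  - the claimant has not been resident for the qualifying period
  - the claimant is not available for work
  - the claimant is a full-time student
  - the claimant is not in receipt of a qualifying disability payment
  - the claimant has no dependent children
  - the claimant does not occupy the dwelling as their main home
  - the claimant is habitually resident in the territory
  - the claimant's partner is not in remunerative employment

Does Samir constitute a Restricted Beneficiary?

No

Under §11.2: the claimant has caring responsibilities for an adult? yes; or the claimant's partner is in remunerative employment? no. So the claimant is a Chargeable Recipient.
Under §11.7: the claimant has been resident for the qualifying period? no; the claimant is habitually resident in the territory? yes; the claimant is in receipt of a qualifying disability payment? no — 1 of 3 hold (need ≥2) → not satisfied.
Under §11.4: the claimant occupies the dwelling as their main home? no; or the claimant has a dependent child? no. So the claimant is not a Tier V Resident.
Under §11.3: Class-P Resident (§11.7)? no; and the claimant is not available for work? yes; and Tier V Resident (§11.4)? no. So the claimant is not an Excluded Resident.
Under §11.6: Chargeable Recipient (§11.2)? yes; and not an Excluded Resident (§11.3)? yes. So the claimant is an Exempt Beneficiary.
Under §11.5: the claimant is a full-time student? yes; and the claimant has not submitted a valid means declaration? yes; and the claimant is not habitually resident in the territory? no. So the claimant is not an Approved Claimant.
Under §11.9: Approved Claimant (§11.5)? no; or the claimant is in receipt of a qualifying disability payment? no. So the claimant is not a Class-F Recipient.
Under §11.1: Exempt Beneficiary (§11.6)? yes; and Class-F Recipient (§11.9)? no. So the claimant is not a Restricted Beneficiary.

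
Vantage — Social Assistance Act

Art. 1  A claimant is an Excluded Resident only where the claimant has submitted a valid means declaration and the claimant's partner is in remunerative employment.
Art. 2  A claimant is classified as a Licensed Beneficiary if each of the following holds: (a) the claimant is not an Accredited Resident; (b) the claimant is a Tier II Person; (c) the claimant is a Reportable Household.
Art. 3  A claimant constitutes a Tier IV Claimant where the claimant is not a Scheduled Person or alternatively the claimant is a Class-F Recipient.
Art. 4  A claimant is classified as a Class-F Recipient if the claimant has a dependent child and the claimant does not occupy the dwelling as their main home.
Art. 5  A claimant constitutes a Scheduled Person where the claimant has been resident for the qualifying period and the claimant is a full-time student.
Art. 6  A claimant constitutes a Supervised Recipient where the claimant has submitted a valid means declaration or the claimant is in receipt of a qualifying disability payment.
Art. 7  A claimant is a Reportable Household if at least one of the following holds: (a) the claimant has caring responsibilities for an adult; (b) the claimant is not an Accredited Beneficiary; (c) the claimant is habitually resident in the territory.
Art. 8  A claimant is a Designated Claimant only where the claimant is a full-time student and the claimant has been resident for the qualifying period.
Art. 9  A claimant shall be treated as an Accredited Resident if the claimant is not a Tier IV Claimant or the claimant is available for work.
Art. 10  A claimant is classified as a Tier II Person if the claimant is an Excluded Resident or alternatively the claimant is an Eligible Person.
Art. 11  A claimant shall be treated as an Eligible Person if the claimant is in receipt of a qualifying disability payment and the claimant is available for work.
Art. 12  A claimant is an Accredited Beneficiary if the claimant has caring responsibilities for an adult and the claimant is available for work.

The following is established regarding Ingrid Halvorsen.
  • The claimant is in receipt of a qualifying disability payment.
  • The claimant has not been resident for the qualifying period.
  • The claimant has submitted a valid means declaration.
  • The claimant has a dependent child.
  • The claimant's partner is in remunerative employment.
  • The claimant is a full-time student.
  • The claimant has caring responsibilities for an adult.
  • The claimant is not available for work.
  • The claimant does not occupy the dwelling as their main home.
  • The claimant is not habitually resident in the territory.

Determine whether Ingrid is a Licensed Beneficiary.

Under article 5: the claimant has been resident for the qualifying period? no; and the claimant is a full-time student? yes. So the claimant is not a Scheduled Person.
Under article 4: the claimant has a dependent child? yes; and the claimant does not occupy the dwelling as their main home? yes. So the claimant is a Class-F Recipient.
Under article 3: not a Scheduled Person (article 5)? yes; or Class-F Recipient (article 4)? yes. So the claimant is a Tier IV Claimant.
Under article 9: not a Tier IV Claimant (article 3)? no; or the claimant is available for work? no. So the claimant is not an Accredited Resident.
Under article 1: the claimant has submitted a valid means declaration? yes; and the claimant's partner is in remunerative employment? yes. So the claimant is an Excluded Resident.
Under article 11: the claimant is in receipt of a qualifying disability payment? yes; and the claimant is available for work? no. So the claimant is not an Eligible Person.
Under article 10: Excluded Resident (article 1)? yes; or Eligible Person (article 11)? no. So the claimant is a Tier II Person.
Under article 12: the claimant has caring responsibilities for an adult? yes; and the claimant is available for work? no. So the claimant is not an Accredited Beneficiary.
Under article 7: the claimant has caring responsibilities for an adult? yes; or not an Accredited Beneficiary (article 12)? yes; or the claimant is habitually resident in the territory? no. So the claimant is a Reportable Household.
Under article 2: not an Accredited Resident (article 9)? yes; and Tier II Person (article 10)? yes; and Reportable Household (article 7)? yes. So the claimant is a Licensed Beneficiary.

Yes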